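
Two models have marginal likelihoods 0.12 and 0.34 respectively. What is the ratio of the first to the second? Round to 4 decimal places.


Evidence ratio = 0.12 / 0.34
= 0.3529

0.3529


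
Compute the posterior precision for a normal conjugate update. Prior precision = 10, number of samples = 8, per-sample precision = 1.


tau_post = tau_0 + n * tau
= 10 + 8 * 1 = 18

18


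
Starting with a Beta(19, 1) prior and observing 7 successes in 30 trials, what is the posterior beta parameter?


Posterior beta = prior beta + failures
Failures = 30 - 7 = 23
beta_post = 1 + 23 = 24

24


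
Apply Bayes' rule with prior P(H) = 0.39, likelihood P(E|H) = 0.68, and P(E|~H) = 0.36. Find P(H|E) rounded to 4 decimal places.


Step 1: Compute marginal P(E) = P(E|H)P(H) + P(E|~H)P(~H)
= 0.68*0.39 + 0.36*0.61 = 0.4848
Step 2: P(H|E) = P(E|H)P(H)/P(E) = 0.2652/0.4848
= 0.547

0.547


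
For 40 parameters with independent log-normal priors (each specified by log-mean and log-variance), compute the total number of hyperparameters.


A log-normal prior has 2 hyperparameters per parameter.
Total = 40 * 2 = 80

80


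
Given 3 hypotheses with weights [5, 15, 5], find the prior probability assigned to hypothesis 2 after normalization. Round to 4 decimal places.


To normalize, divide each weight by the sum of all weights.
Sum = 25
Prior(H2) = 15/25 = 0.6

0.6


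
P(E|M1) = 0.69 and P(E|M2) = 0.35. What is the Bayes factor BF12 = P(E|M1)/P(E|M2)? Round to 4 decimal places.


Bayes factor BF12 = P(E|M1) / P(E|M2)
= 0.69 / 0.35
= 1.9714

1.9714


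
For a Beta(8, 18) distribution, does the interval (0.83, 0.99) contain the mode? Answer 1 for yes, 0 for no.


Mode of Beta(a,b) = (a-1)/(a+b-2)
= (8-1)/(8+18-2) = 0.2917
Check: 0.83 <= 0.2917 <= 0.99?
Result: 0

0


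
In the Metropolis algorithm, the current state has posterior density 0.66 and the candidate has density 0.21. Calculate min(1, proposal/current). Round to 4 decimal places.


Ratio = 0.21/0.66 = 0.3182
Acceptance probability = min(1, 0.3182)
= 0.3182

0.3182


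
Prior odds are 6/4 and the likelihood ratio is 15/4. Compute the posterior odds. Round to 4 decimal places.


Posterior odds = prior odds * likelihood ratio
= (6/4) * (15/4)
= 90 / 16
= 5.625

5.625


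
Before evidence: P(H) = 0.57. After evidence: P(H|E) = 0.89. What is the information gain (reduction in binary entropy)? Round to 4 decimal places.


Prior entropy = 0.9858
Posterior entropy = 0.4999
Information gain = 0.9858 - 0.4999 = 0.4859

0.4859


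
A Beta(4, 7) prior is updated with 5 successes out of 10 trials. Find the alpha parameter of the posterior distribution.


In the Beta-Binomial conjugate update:
alpha_post = alpha_prior + successes
= 4 + 5
= 9

9


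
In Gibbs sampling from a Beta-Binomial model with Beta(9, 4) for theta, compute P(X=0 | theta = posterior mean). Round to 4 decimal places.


Posterior mean = alpha/(alpha+beta) = 9/13 = 0.6923
P(X=0|theta=mean) = 1 - theta = 0.3077

0.3077


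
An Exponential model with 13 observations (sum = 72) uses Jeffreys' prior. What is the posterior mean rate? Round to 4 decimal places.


Posterior Gamma(13, 72)
E[lambda] = 13/72 = 0.1806

0.1806


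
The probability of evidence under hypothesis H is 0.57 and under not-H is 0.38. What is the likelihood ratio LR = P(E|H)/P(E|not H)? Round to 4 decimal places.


LR = 0.57 / 0.38
= 1.5

1.5


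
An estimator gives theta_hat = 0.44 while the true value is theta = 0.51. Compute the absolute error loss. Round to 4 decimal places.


The absolute error loss is |theta_hat - theta|
= |0.44 - 0.51|
= 0.07

0.07


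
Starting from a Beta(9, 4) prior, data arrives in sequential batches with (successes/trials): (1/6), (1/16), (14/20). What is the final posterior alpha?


In sequential Bayesian updating, we sum all successes.
Total successes = 16
Final alpha = 9 + 16 = 25

25


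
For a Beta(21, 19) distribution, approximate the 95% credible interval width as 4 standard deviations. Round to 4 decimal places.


Variance of Beta(a,b) = ab / ((a+b)^2 * (a+b+1))
= 21*19 / ((40)^2 * 41)
= 0.0061
SD = sqrt(0.0061) = 0.078
Width = 4 * SD = 0.312

0.312


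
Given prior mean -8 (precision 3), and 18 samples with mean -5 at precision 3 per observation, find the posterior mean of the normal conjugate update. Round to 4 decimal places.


The posterior mean is a precision-weighted average of prior and data.
Post. prec. = 3 + 54 = 57
Post. mean = (-24 + -270)/57 = -294/57 = -5.1579

-5.1579


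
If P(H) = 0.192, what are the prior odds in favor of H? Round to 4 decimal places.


Prior odds = P(H) / (1 - P(H))
= 0.192 / 0.808
= 0.2376

0.2376


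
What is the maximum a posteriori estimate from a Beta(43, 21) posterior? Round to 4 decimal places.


The MAP estimate equals the mode of the distribution.
Mode of Beta(a,b) = (a-1)/(a+b-2)
= 42/62
= 0.6774

0.6774


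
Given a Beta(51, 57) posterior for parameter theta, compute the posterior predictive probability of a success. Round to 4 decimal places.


For a Beta-Bernoulli model, the predictive probability is the mean:
P(success) = 51/(51+57) = 51/108 = 0.4722

0.4722


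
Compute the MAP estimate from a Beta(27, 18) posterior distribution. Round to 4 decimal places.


MAP = mode of Beta distribution
= (alpha - 1)/(alpha + beta - 2)
= (27-1)/(27+18-2)
= 26/43 = 0.6047

0.6047


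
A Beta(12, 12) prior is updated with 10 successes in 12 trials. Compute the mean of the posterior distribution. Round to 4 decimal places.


After update: Beta(22, 14)
Mean = 22 / (22 + 14) = 22 / 36
= 0.6111

0.6111


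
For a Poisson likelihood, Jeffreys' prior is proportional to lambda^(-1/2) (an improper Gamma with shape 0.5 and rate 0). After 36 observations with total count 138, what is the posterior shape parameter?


Jeffreys' prior for Poisson is proportional to lambda^(-1/2).
Posterior is Gamma(0.5 + S, 0 + n) = Gamma(0.5 + 138, 36).
Posterior shape = 0.5 + S = 0.5 + 138 = 138.5

138.5


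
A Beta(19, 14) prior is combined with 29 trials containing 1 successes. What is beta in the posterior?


In conjugate updating:
beta_posterior = beta_prior + (n - k)
= 14 + (29 - 1)
= 14 + 28 = 42

42


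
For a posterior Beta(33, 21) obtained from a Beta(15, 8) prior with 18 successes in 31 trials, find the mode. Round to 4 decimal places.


Mode = (alpha - 1) / (alpha + beta - 2)
= 32 / 52
= 0.6154

0.6154


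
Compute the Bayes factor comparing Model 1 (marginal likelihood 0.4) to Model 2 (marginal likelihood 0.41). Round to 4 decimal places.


BF12 = marginal likelihood of M1 / marginal likelihood of M2
= 0.4/0.41
= 0.9756

0.9756


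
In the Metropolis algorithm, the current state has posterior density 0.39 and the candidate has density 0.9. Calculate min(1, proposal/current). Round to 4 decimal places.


Ratio = 0.9/0.39 = 2.3077
Acceptance probability = min(1, 2.3077)
= 1.0

1.0


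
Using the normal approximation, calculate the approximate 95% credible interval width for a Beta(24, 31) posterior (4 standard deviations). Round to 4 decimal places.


Var(Beta) = 24*31/(55^2 * 56) = 0.0044
SD = 0.0663
Width ~ 4*SD = 0.2651

0.2651


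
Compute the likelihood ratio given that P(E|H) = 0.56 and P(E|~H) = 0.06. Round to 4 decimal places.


LR = P(E|H) / P(E|~H)
= 0.56 / 0.06 = 9.3333

9.3333


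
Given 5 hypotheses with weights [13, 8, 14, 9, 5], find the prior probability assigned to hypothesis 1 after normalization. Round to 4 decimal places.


To normalize, divide each weight by the sum of all weights.
Sum = 49
Prior(H1) = 13/49 = 0.2653

0.2653


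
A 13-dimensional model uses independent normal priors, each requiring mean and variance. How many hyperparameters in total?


Per parameter: 2 (mean and variance).
Total = 13 * 2 = 26

26


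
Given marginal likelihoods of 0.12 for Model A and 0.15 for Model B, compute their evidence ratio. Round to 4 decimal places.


Ratio = ML(A) / ML(B) = 0.12/0.15
= 0.8

0.8


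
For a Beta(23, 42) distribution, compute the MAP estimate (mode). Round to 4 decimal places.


MAP = mode = (a-1)/(a+b-2)
= (23-1)/(23+42-2)
= 22/63 = 0.3492

0.3492


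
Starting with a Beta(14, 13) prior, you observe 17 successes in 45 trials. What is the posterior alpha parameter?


For a Beta-Binomial conjugate model:
Posterior alpha = prior alpha + number of successes
= 14 + 17 = 31

31


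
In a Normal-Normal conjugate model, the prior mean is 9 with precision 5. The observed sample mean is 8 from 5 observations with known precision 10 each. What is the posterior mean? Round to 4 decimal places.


Posterior precision = tau0 + n*tau = 5 + 5*10 = 55
Posterior mean = (tau0*mu0 + n*tau*xbar) / posterior_precision
= (5*9 + 5*10*8) / 55
= 445 / 55 = 8.0909

8.0909


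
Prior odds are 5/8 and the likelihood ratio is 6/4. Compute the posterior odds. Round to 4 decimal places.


Posterior odds = prior odds * likelihood ratio
= (5/8) * (6/4)
= 30 / 32
= 0.9375

0.9375


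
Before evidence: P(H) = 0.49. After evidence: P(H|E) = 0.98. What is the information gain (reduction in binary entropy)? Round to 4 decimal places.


Prior entropy = 0.9997
Posterior entropy = 0.1414
Information gain = 0.9997 - 0.1414 = 0.8583

0.8583


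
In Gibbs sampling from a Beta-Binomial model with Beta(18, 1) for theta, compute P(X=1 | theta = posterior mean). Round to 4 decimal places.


Posterior mean = alpha/(alpha+beta) = 18/19 = 0.9474
P(X=1|theta=mean) = theta = 0.9474

0.9474


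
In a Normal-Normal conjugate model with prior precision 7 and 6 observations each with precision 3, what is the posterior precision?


Posterior precision = prior precision + n * observation precision
= 7 + 6 * 3
= 7 + 18 = 25

25


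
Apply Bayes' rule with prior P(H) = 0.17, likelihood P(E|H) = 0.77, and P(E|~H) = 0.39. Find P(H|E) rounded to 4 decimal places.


Step 1: Compute marginal P(E) = P(E|H)P(H) + P(E|~H)P(~H)
= 0.77*0.17 + 0.39*0.83 = 0.4546
Step 2: P(H|E) = P(E|H)P(H)/P(E) = 0.1309/0.4546
= 0.2879

0.2879


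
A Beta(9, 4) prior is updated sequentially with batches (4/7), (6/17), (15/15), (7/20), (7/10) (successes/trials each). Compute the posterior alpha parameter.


Sequential conjugate updating is equivalent to a single batch update.
Total successes across all batches = 39
alpha_posterior = alpha_prior + total_successes = 9 + 39
= 48

48


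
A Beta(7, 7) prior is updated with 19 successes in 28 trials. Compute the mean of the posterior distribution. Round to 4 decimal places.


After update: Beta(26, 16)
Mean = 26 / (26 + 16) = 26 / 42
= 0.619

0.619


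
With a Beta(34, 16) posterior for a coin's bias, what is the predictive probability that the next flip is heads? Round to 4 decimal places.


The predictive probability equals the posterior mean.
P(next = heads) = alpha / (alpha + beta)
= 34 / 50 = 0.68

0.68


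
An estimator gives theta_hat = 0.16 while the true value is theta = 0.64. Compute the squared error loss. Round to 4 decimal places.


The squared error loss is (theta_hat - theta)^2
= (0.16 - 0.64)^2
= (-0.48)^2 = 0.2304

0.2304


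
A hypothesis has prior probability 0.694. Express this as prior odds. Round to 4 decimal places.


Odds = P(H) / P(not H) = 0.694 / 0.306
= 2.268

2.268


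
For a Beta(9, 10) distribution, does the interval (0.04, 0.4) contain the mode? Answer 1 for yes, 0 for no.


Mode of Beta(a,b) = (a-1)/(a+b-2)
= (9-1)/(9+10-2) = 0.4706
Check: 0.04 <= 0.4706 <= 0.4?
Result: 0

0


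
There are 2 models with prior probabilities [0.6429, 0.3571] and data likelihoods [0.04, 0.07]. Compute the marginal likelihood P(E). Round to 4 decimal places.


P(E) = sum over models of P(M_i) * P(E|M_i)
= 0.6429*0.04 + 0.3571*0.07
= 0.0507

0.0507


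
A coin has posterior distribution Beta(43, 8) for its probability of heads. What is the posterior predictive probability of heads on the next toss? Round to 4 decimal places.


Posterior predictive = E[theta] = alpha/(alpha+beta)
= 43/51
= 0.8431

0.8431


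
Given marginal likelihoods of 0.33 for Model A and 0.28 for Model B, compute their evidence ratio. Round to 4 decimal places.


Ratio = ML(A) / ML(B) = 0.33/0.28
= 1.1786

1.1786


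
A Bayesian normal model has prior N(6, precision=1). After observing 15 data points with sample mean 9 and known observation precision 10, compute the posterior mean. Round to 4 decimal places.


Posterior mean = (prior_precision * prior_mean + n * data_precision * data_mean) / (prior_precision + n * data_precision)
Numerator = 1*6 + 15*10*9 = 1356
Denominator = 1 + 15*10 = 151
Posterior mean = 8.9801

8.9801


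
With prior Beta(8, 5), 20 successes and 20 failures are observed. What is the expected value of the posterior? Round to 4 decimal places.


Posterior = Beta(28, 25)
E[theta] = alpha/(alpha+beta)
= 28/53 = 0.5283

0.5283


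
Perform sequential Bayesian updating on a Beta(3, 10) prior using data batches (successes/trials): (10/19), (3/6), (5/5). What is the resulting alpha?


Accumulate successes: 18
Posterior alpha = prior alpha + sum of successes
= 3 + 18 = 21

21


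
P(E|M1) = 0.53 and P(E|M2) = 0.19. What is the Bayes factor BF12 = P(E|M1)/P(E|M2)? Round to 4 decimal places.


Bayes factor BF12 = P(E|M1) / P(E|M2)
= 0.53 / 0.19
= 2.7895

2.7895


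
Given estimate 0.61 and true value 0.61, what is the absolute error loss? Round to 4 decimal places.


Absolute error = |estimate - true|
= |0.0| = 0.0

0.0


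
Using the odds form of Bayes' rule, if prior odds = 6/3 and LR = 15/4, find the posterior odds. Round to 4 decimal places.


Bayes' rule in odds form: posterior odds = prior odds * LR
= (6 * 15) / (3 * 4)
= 90/12 = 7.5

7.5


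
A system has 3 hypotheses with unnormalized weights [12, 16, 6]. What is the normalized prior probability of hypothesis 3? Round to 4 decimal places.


The normalized prior is the weight divided by the total.
Total weight = 34
P(H3) = 6 / 34 = 0.1765

0.1765


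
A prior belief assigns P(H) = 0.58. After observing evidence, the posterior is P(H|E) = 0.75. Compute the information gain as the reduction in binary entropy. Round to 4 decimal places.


H(prior) = -0.58*log2(0.58) - 0.42*log2(0.42)
= 0.9815
H(post) = -0.75*log2(0.75) - 0.25*log2(0.25)
= 0.8113
IG = 0.9815 - 0.8113 = 0.1702

0.1702


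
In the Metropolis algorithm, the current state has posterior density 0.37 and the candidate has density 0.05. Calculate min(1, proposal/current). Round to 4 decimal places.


Ratio = 0.05/0.37 = 0.1351
Acceptance probability = min(1, 0.1351)
= 0.1351

0.1351


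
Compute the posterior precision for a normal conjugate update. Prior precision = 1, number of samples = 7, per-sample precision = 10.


tau_post = tau_0 + n * tau
= 1 + 7 * 10 = 71

71


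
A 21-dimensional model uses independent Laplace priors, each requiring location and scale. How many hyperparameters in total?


Per parameter: 2 (location and scale).
Total = 21 * 2 = 42

42


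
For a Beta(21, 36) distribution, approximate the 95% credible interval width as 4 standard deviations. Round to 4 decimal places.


Variance of Beta(a,b) = ab / ((a+b)^2 * (a+b+1))
= 21*36 / ((57)^2 * 58)
= 0.004
SD = sqrt(0.004) = 0.0633
Width = 4 * SD = 0.2534

0.2534


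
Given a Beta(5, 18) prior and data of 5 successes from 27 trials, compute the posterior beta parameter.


Number of failures = 27 - 5 = 22
Posterior beta = 18 + 22 = 40

40


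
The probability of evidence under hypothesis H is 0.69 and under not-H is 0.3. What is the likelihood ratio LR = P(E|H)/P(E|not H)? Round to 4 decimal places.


LR = 0.69 / 0.3
= 2.3

2.3


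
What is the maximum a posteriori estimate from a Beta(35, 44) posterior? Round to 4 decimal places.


The MAP estimate equals the mode of the distribution.
Mode of Beta(a,b) = (a-1)/(a+b-2)
= 34/77
= 0.4416

0.4416


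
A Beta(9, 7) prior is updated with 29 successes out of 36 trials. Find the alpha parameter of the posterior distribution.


In the Beta-Binomial conjugate update:
alpha_post = alpha_prior + successes
= 9 + 29
= 38

38


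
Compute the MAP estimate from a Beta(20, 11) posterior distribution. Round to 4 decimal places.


MAP = mode of Beta distribution
= (alpha - 1)/(alpha + beta - 2)
= (20-1)/(20+11-2)
= 19/29 = 0.6552

0.6552


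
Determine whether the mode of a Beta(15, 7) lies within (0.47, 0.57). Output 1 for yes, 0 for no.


First find the mode: (a-1)/(a+b-2) = 0.7
Is 0.7 in (0.47, 0.57)? 0

0


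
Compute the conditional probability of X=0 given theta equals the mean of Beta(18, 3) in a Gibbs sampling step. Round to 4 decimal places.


Mean of Beta(18, 3) = 0.8571
P(X=0 | theta=0.8571) = 0.1429

0.1429


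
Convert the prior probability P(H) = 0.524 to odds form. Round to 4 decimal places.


P(not H) = 1 - 0.524 = 0.476
Odds = 0.524 / 0.476 = 1.1008

1.1008


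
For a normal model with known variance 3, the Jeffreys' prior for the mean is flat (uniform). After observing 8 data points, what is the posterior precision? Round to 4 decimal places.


Jeffreys' prior for normal mean (known variance) is flat.
Prior precision = 0.
Posterior precision = prior_prec + n/sigma^2 = 0 + 8/3
= 2.6667

2.6667


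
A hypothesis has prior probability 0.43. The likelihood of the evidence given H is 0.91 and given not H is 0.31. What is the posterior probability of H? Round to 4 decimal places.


Using Bayes' theorem:
P(E) = 0.43 * 0.91 + 0.57 * 0.31
P(E) = 0.568
P(H|E) = (0.43 * 0.91) / 0.568 = 0.6889

0.6889


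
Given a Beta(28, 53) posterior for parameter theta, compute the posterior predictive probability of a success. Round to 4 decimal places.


For a Beta-Bernoulli model, the predictive probability is the mean:
P(success) = 28/(28+53) = 28/81 = 0.3457

0.3457


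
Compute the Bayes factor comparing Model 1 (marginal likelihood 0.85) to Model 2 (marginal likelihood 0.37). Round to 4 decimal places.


BF12 = marginal likelihood of M1 / marginal likelihood of M2
= 0.85/0.37
= 2.2973

2.2973


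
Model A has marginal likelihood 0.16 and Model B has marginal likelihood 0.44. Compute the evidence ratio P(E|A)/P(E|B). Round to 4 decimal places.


Evidence ratio = P(E|A) / P(E|B)
= 0.16 / 0.44
= 0.3636

0.3636


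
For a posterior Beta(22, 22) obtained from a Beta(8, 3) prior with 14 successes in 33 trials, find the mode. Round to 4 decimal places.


Mode = (alpha - 1) / (alpha + beta - 2)
= 21 / 42
= 0.5

0.5


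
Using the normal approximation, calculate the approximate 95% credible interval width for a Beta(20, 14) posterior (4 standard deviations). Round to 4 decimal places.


Var(Beta) = 20*14/(34^2 * 35) = 0.0069
SD = 0.0832
Width ~ 4*SD = 0.3328

0.3328


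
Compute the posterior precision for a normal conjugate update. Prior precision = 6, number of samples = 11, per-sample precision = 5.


tau_post = tau_0 + n * tau
= 6 + 11 * 5 = 61

61


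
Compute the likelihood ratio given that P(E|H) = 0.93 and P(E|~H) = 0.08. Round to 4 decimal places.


LR = P(E|H) / P(E|~H)
= 0.93 / 0.08 = 11.625

11.625


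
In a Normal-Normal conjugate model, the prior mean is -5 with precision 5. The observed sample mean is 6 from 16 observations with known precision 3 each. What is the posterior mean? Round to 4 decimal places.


Posterior precision = tau0 + n*tau = 5 + 16*3 = 53
Posterior mean = (tau0*mu0 + n*tau*xbar) / posterior_precision
= (5*-5 + 16*3*6) / 53
= 263 / 53 = 4.9623

4.9623


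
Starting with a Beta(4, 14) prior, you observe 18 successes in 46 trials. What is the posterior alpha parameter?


For a Beta-Binomial conjugate model:
Posterior alpha = prior alpha + number of successes
= 4 + 18 = 22

22


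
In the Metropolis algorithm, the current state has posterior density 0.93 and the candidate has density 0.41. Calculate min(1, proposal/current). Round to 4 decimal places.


Ratio = 0.41/0.93 = 0.4409
Acceptance probability = min(1, 0.4409)
= 0.4409

0.4409


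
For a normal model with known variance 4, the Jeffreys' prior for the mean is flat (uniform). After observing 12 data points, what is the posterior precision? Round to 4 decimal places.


Jeffreys' prior for normal mean (known variance) is flat.
Prior precision = 0.
Posterior precision = prior_prec + n/sigma^2 = 0 + 12/4
= 3.0

3.0


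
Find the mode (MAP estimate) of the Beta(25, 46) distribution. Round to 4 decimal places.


For Beta(a,b) with a,b > 1:
Mode = (a-1)/(a+b-2) = (25-1)/(71-2)
= 24/69 = 0.3478

0.3478


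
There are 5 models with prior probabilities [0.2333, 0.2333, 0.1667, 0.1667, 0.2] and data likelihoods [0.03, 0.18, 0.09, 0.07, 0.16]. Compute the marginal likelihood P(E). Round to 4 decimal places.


P(E) = sum over models of P(M_i) * P(E|M_i)
= 0.2333*0.03 + 0.2333*0.18 + 0.1667*0.09 + 0.1667*0.07 + 0.2*0.16
= 0.1077

0.1077


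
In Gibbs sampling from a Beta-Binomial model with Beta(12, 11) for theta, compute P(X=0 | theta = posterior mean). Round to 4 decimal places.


Posterior mean = alpha/(alpha+beta) = 12/23 = 0.5217
P(X=0|theta=mean) = 1 - theta = 0.4783

0.4783


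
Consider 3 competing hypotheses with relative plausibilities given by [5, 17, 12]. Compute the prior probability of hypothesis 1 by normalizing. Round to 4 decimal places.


Sum of weights = 5 + 17 + 12 = 34
Normalized prior for H1 = 5 / 34
= 0.1471

0.1471


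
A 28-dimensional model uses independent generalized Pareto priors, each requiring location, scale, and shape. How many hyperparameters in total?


Per parameter: 3 (location, scale, and shape).
Total = 28 * 3 = 84

84


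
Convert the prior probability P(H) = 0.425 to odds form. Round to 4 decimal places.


P(not H) = 1 - 0.425 = 0.575
Odds = 0.425 / 0.575 = 0.7391

0.7391


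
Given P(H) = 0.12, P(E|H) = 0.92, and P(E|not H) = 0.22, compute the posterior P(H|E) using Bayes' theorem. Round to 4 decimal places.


By Bayes' theorem: P(H|E) = P(E|H)*P(H) / P(E)
P(E) = P(E|H)*P(H) + P(E|not H)*P(not H)
P(E) = 0.92*0.12 + 0.22*0.88 = 0.304
P(H|E) = 0.92*0.12 / 0.304 = 0.3632

0.3632


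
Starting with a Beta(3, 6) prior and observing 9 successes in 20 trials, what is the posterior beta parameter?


Posterior beta = prior beta + failures
Failures = 20 - 9 = 11
beta_post = 6 + 11 = 17

17


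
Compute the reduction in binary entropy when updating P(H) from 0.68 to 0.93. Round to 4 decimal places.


H_before = -p*log2(p) - (1-p)*log2(1-p) for p=0.68: 0.9044
H_after for p=0.93: 0.3659
Reduction = 0.9044 - 0.3659 = 0.5385

0.5385


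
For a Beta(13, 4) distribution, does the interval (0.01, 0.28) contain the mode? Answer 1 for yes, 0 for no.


Mode of Beta(a,b) = (a-1)/(a+b-2)
= (13-1)/(13+4-2) = 0.8
Check: 0.01 <= 0.8 <= 0.28?
Result: 0

0


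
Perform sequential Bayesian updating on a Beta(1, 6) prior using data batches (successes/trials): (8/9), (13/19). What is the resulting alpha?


Accumulate successes: 21
Posterior alpha = prior alpha + sum of successes
= 1 + 21 = 22

22


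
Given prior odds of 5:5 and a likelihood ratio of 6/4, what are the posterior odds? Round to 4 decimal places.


Posterior odds = prior odds * LR
Prior odds = 5/5 = 1.0
LR = 6/4 = 1.5
Posterior odds = 1.0 * 1.5 = 1.5

1.5


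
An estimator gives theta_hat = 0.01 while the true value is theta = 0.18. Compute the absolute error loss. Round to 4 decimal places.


The absolute error loss is |theta_hat - theta|
= |0.01 - 0.18|
= 0.17

0.17


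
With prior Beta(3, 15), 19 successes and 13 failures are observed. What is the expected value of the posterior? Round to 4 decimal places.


Posterior = Beta(22, 28)
E[theta] = alpha/(alpha+beta)
= 22/50 = 0.44

0.44


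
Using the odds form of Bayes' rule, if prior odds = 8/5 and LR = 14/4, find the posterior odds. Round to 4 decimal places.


Bayes' rule in odds form: posterior odds = prior odds * LR
= (8 * 14) / (5 * 4)
= 112/20 = 5.6

5.6


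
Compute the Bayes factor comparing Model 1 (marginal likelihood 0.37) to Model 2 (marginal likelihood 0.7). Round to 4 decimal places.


BF12 = marginal likelihood of M1 / marginal likelihood of M2
= 0.37/0.7
= 0.5286

0.5286


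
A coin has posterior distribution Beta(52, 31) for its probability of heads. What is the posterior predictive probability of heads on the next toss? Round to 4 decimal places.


Posterior predictive = E[theta] = alpha/(alpha+beta)
= 52/83
= 0.6265

0.6265


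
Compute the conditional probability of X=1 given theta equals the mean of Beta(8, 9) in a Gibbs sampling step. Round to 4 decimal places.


Mean of Beta(8, 9) = 0.4706
P(X=1 | theta=0.4706) = 0.4706

0.4706


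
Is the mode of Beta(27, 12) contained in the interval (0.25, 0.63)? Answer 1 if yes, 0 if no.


Mode = (a-1)/(a+b-2) = 26/37 = 0.7027
Interval: (0.25, 0.63)
Contains mode? 0

0


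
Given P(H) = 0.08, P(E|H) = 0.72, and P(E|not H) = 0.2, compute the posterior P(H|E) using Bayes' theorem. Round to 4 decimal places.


By Bayes' theorem: P(H|E) = P(E|H)*P(H) / P(E)
P(E) = P(E|H)*P(H) + P(E|not H)*P(not H)
P(E) = 0.72*0.08 + 0.2*0.92 = 0.2416
P(H|E) = 0.72*0.08 / 0.2416 = 0.2384

0.2384


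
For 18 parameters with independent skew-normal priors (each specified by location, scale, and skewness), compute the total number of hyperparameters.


A skew-normal prior has 3 hyperparameters per parameter.
Total = 18 * 3 = 54

54


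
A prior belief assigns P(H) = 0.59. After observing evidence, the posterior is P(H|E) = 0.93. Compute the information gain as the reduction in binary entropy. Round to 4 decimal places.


H(prior) = -0.59*log2(0.59) - 0.41*log2(0.41)
= 0.9765
H(post) = -0.93*log2(0.93) - 0.07*log2(0.07)
= 0.3659
IG = 0.9765 - 0.3659 = 0.6106

0.6106


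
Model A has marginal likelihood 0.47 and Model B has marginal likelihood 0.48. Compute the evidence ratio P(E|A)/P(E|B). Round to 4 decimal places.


Evidence ratio = P(E|A) / P(E|B)
= 0.47 / 0.48
= 0.9792

0.9792


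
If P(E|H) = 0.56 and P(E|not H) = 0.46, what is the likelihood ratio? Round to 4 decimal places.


Likelihood ratio = P(E|H) / P(E|not H)
= 0.56 / 0.46
= 1.2174

1.2174


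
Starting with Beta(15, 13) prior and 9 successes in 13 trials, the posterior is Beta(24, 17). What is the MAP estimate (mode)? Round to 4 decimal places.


The mode of Beta(a, b) when a > 1 and b > 1 is (a-1)/(a+b-2)
= (24 - 1) / (24 + 17 - 2)
= 23 / 39
= 0.5897

0.5897


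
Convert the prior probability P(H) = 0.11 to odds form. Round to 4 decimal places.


P(not H) = 1 - 0.11 = 0.89
Odds = 0.11 / 0.89 = 0.1236

0.1236


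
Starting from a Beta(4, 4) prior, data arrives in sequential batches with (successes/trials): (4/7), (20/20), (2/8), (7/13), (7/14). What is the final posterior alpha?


In sequential Bayesian updating, we sum all successes.
Total successes = 40
Final alpha = 4 + 40 = 44

44


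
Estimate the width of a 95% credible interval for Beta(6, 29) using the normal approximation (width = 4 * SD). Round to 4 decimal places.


For Beta(a,b): Var = ab/((a+b)^2(a+b+1))
Var = 0.0039, SD = 0.0628
Approximate 95% CI width = 4 * 0.0628 = 0.2513

0.2513


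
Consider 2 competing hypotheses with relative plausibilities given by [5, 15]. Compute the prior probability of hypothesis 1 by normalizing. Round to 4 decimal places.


Sum of weights = 5 + 15 = 20
Normalized prior for H1 = 5 / 20
= 0.25

0.25


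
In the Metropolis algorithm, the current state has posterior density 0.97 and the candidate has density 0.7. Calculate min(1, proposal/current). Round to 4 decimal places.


Ratio = 0.7/0.97 = 0.7216
Acceptance probability = min(1, 0.7216)
= 0.7216

0.7216


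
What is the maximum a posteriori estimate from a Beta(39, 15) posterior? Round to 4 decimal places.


The MAP estimate equals the mode of the distribution.
Mode of Beta(a,b) = (a-1)/(a+b-2)
= 38/52
= 0.7308

0.7308


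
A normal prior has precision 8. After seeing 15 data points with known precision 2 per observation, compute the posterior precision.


In the conjugate normal model, precisions add:
tau_posterior = tau_prior + n * tau_data
= 8 + 15*2 = 38

38


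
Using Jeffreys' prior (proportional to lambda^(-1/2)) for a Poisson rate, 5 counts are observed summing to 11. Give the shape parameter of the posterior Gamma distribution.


Conjugate update: Gamma(prior_shape + S, prior_rate + n).
Prior shape = 0.5, prior rate = 0.
Posterior shape = 0.5 + S = 0.5 + 11 = 11.5

11.5


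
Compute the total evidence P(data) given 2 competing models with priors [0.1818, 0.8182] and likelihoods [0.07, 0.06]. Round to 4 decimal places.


Marginal likelihood = sum P(model_i) * P(data|model_i)
Model 1: 0.1818 * 0.07 = 0.0127
Model 2: 0.8182 * 0.06 = 0.0491
Total = 0.0618

0.0618


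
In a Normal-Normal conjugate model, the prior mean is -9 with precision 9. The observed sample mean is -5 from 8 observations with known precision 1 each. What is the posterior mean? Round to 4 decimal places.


Posterior precision = tau0 + n*tau = 9 + 8*1 = 17
Posterior mean = (tau0*mu0 + n*tau*xbar) / posterior_precision
= (9*-9 + 8*1*-5) / 17
= -121 / 17 = -7.1176

-7.1176


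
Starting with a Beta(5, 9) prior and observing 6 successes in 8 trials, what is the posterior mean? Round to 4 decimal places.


Posterior parameters: alpha = 5 + 6 = 11
beta = 9 + 2 = 11
Posterior mean = alpha / (alpha + beta) = 11 / 22
= 0.5

0.5


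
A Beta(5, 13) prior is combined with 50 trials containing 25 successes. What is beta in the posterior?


In conjugate updating:
beta_posterior = beta_prior + (n - k)
= 13 + (50 - 25)
= 13 + 25 = 38

38


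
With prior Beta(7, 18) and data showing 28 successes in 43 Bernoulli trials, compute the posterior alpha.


Conjugate update: alpha_posterior = alpha_prior + k
= 7 + 28 = 35

35


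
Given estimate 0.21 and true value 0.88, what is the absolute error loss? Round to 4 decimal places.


Absolute error = |estimate - true|
= |-0.67| = 0.67

0.67


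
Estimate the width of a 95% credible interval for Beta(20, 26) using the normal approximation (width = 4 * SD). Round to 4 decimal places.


For Beta(a,b): Var = ab/((a+b)^2(a+b+1))
Var = 0.0052, SD = 0.0723
Approximate 95% CI width = 4 * 0.0723 = 0.2892

0.2892


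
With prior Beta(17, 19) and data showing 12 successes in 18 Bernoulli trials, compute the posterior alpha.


Conjugate update: alpha_posterior = alpha_prior + k
= 17 + 12 = 29

29


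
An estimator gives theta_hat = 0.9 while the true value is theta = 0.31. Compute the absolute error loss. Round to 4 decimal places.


The absolute error loss is |theta_hat - theta|
= |0.9 - 0.31|
= 0.59

0.59


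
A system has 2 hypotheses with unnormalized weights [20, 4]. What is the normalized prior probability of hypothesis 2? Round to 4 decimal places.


The normalized prior is the weight divided by the total.
Total weight = 24
P(H2) = 4 / 24 = 0.1667

0.1667


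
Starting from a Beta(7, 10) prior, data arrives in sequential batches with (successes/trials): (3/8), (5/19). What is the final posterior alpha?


In sequential Bayesian updating, we sum all successes.
Total successes = 8
Final alpha = 7 + 8 = 15

15


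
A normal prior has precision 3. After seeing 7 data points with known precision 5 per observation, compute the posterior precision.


In the conjugate normal model, precisions add:
tau_posterior = tau_prior + n * tau_data
= 3 + 7*5 = 38

38


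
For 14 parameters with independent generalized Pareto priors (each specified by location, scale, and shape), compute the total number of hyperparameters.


A generalized Pareto prior has 3 hyperparameters per parameter.
Total = 14 * 3 = 42

42


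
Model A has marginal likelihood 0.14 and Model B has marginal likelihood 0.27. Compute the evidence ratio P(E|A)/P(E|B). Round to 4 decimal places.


Evidence ratio = P(E|A) / P(E|B)
= 0.14 / 0.27
= 0.5185

0.5185


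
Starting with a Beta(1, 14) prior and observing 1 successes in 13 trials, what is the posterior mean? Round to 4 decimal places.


Posterior parameters: alpha = 1 + 1 = 2
beta = 14 + 12 = 26
Posterior mean = alpha / (alpha + beta) = 2 / 28
= 0.0714

0.0714


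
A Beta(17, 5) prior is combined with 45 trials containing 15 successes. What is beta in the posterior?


In conjugate updating:
beta_posterior = beta_prior + (n - k)
= 5 + (45 - 15)
= 5 + 30 = 35

35


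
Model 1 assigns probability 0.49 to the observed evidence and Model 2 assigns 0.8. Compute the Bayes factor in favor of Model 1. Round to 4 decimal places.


BF = P(data|M1) / P(data|M2)
= 0.49 / 0.8 = 0.6125

0.6125


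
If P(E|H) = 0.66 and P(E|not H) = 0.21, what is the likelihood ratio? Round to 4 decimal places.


Likelihood ratio = P(E|H) / P(E|not H)
= 0.66 / 0.21
= 3.1429

3.1429


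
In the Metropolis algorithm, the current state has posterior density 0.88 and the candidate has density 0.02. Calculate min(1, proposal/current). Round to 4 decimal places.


Ratio = 0.02/0.88 = 0.0227
Acceptance probability = min(1, 0.0227)
= 0.0227

0.0227


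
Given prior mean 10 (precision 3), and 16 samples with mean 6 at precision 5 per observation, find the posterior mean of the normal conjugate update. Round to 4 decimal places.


The posterior mean is a precision-weighted average of prior and data.
Post. prec. = 3 + 80 = 83
Post. mean = (30 + 480)/83 = 510/83 = 6.1446

6.1446


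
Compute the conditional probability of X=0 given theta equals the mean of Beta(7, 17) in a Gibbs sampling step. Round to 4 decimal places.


Mean of Beta(7, 17) = 0.2917
P(X=0 | theta=0.2917) = 0.7083

0.7083


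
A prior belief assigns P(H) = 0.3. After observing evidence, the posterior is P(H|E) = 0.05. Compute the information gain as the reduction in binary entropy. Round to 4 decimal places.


H(prior) = -0.3*log2(0.3) - 0.7*log2(0.7)
= 0.8813
H(post) = -0.05*log2(0.05) - 0.95*log2(0.95)
= 0.2864
IG = 0.8813 - 0.2864 = 0.5949

0.5949


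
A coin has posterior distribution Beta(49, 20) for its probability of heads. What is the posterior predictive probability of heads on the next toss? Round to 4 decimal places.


Posterior predictive = E[theta] = alpha/(alpha+beta)
= 49/69
= 0.7101

0.7101


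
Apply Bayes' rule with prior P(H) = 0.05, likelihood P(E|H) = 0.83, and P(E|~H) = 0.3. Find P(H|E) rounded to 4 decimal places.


Step 1: Compute marginal P(E) = P(E|H)P(H) + P(E|~H)P(~H)
= 0.83*0.05 + 0.3*0.95 = 0.3265
Step 2: P(H|E) = P(E|H)P(H)/P(E) = 0.0415/0.3265
= 0.1271

0.1271


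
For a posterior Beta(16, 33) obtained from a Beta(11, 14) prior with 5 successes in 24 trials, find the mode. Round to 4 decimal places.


Mode = (alpha - 1) / (alpha + beta - 2)
= 15 / 47
= 0.3191

0.3191


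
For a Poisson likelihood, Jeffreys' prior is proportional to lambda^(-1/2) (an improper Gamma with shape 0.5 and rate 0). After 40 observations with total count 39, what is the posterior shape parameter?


Jeffreys' prior for Poisson is proportional to lambda^(-1/2).
Posterior is Gamma(0.5 + S, 0 + n) = Gamma(0.5 + 39, 40).
Posterior shape = 0.5 + S = 0.5 + 39 = 39.5

39.5


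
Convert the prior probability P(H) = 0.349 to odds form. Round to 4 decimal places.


P(not H) = 1 - 0.349 = 0.651
Odds = 0.349 / 0.651 = 0.5361

0.5361


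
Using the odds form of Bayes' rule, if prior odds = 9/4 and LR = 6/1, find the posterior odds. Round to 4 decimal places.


Bayes' rule in odds form: posterior odds = prior odds * LR
= (9 * 6) / (4 * 1)
= 54/4 = 13.5

13.5


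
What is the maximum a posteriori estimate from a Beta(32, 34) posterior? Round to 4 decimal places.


The MAP estimate equals the mode of the distribution.
Mode of Beta(a,b) = (a-1)/(a+b-2)
= 31/64
= 0.4844

0.4844


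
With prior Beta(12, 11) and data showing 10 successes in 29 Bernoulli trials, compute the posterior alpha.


Conjugate update: alpha_posterior = alpha_prior + k
= 12 + 10 = 22

22


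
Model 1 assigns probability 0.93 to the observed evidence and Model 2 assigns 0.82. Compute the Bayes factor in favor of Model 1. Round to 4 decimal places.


BF = P(data|M1) / P(data|M2)
= 0.93 / 0.82 = 1.1341

1.1341


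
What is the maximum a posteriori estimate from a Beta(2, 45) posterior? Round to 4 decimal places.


The MAP estimate equals the mode of the distribution.
Mode of Beta(a,b) = (a-1)/(a+b-2)
= 1/45
= 0.0222

0.0222


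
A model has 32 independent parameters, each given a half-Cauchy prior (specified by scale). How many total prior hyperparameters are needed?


Each half-Cauchy prior needs 1 hyperparameter (scale).
Total = 1 * 32 = 32

32


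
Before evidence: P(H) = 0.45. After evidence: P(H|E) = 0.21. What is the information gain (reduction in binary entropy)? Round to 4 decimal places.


Prior entropy = 0.9928
Posterior entropy = 0.7415
Information gain = 0.9928 - 0.7415 = 0.2513

0.2513


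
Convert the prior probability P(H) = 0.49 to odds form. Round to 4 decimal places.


P(not H) = 1 - 0.49 = 0.51
Odds = 0.49 / 0.51 = 0.9608

0.9608


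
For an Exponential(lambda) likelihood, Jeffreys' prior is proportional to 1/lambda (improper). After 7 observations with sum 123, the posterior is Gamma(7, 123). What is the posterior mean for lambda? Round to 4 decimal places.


Posterior = Gamma(n, sum_x) = Gamma(7, 123)
Posterior mean = shape/rate = 7/123
= 0.0569

0.0569


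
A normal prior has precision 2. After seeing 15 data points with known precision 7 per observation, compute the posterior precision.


In the conjugate normal model, precisions add:
tau_posterior = tau_prior + n * tau_data
= 2 + 15*7 = 107

107


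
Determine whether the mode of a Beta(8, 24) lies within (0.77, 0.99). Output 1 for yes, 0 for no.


First find the mode: (a-1)/(a+b-2) = 0.2333
Is 0.2333 in (0.77, 0.99)? 0

0


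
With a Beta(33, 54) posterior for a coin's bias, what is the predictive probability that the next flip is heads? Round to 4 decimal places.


The predictive probability equals the posterior mean.
P(next = heads) = alpha / (alpha + beta)
= 33 / 87 = 0.3793

0.3793


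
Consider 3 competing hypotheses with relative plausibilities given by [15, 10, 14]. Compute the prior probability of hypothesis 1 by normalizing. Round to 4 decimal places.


Sum of weights = 15 + 10 + 14 = 39
Normalized prior for H1 = 15 / 39
= 0.3846

0.3846


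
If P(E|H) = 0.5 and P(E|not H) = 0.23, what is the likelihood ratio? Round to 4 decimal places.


Likelihood ratio = P(E|H) / P(E|not H)
= 0.5 / 0.23
= 2.1739

2.1739


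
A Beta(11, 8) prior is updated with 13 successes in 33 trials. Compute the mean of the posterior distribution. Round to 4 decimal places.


After update: Beta(24, 28)
Mean = 24 / (24 + 28) = 24 / 52
= 0.4615

0.4615


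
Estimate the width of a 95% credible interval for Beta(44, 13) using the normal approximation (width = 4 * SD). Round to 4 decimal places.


For Beta(a,b): Var = ab/((a+b)^2(a+b+1))
Var = 0.003, SD = 0.0551
Approximate 95% CI width = 4 * 0.0551 = 0.2204

0.2204


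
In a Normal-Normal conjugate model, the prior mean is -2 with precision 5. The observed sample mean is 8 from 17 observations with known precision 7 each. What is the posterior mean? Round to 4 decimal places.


Posterior precision = tau0 + n*tau = 5 + 17*7 = 124
Posterior mean = (tau0*mu0 + n*tau*xbar) / posterior_precision
= (5*-2 + 17*7*8) / 124
= 942 / 124 = 7.5968

7.5968


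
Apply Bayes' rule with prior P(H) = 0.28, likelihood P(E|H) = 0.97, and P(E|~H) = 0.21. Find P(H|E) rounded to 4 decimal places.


Step 1: Compute marginal P(E) = P(E|H)P(H) + P(E|~H)P(~H)
= 0.97*0.28 + 0.21*0.72 = 0.4228
Step 2: P(H|E) = P(E|H)P(H)/P(E) = 0.2716/0.4228
= 0.6424

0.6424
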